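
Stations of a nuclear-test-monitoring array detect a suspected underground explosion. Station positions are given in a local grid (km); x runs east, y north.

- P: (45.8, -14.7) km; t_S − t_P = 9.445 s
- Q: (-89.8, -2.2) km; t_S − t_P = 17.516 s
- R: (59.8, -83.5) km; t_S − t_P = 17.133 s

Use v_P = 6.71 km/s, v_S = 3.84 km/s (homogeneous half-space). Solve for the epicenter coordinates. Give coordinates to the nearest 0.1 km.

Distance from S−P lag: d = Δt · v_P v_S / (v_P − v_S) = Δt · (6.71·3.84)/(6.71−3.84) ≈ 8.9778·Δt.
So d_P = 84.80, d_Q = 157.26, d_R = 153.82 km.
Circle about each station: (x − 45.8)² + (y + 14.7)² = 84.80²; (x + 89.8)² + (y + 2.2)² = 157.26²; (x − 59.8)² + (y + 83.5)² = 153.82².
Subtracting pairs of circle equations eliminates x²+y² and gives linear equations (the radical axes):
-271.2 x + 25.0 y = -11784.52
28.0 x − 137.6 y = -8234.99
Solving the 2×2 system: x ≈ 49.9, y ≈ 70.0 km.

(49.9, 70.0)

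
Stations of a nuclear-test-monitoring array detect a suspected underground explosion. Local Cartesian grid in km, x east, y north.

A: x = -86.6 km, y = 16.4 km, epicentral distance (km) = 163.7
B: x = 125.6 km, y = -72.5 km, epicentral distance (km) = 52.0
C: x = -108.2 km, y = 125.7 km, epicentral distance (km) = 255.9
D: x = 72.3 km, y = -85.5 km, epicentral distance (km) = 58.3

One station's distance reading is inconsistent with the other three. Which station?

Solve using three stations at a time. Using B, C, D (subtract circle equations pairwise → linear system) gives (x, y) ≈ (93.8, -31.3).
Distances from that point to each station vs reported:
  A: calculated 186.7 vs reported 163.7 → residual 23.0 km
  B: calculated 52.0 vs reported 52.0 → residual 0.0 km
  C: calculated 255.9 vs reported 255.9 → residual 0.0 km
  D: calculated 58.3 vs reported 58.3 → residual 0.0 km
B, C, D are mutually consistent (residuals ≈ 0); A is off by 23.0 km.

A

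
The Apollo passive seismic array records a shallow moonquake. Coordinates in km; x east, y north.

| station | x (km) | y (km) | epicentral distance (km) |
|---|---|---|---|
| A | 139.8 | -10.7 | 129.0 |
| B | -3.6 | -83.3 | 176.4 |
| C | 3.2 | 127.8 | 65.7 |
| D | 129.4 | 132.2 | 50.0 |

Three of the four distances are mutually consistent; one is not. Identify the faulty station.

Solve using three stations at a time. Using A, B, C (subtract circle equations pairwise → linear system) gives (x, y) ≈ (52.2, 84.0).
Distances from that point to each station vs reported:
  A: calculated 129.0 vs reported 129.0 → residual 0.0 km
  B: calculated 176.4 vs reported 176.4 → residual 0.0 km
  C: calculated 65.7 vs reported 65.7 → residual 0.0 km
  D: calculated 91.0 vs reported 50.0 → residual 41.0 km
A, B, C are mutually consistent (residuals ≈ 0); D is off by 41.0 km.

D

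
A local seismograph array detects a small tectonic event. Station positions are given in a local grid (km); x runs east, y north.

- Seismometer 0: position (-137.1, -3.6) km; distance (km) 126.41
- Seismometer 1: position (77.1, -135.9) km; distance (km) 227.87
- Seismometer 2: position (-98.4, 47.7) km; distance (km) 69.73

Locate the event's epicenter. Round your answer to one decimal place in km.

Circle about each station: (x + 137.1)² + (y + 3.6)² = 126.41²; (x − 77.1)² + (y + 135.9)² = 227.87²; (x + 98.4)² + (y − 47.7)² = 69.73².
Subtracting the Seismometer 0 equation from the Seismometer 1 and Seismometer 2 equations removes the quadratic terms:
428.4 x − 264.6 y = -30341.40
77.4 x + 102.6 y = 4265.70
Solving the 2×2 system: x ≈ -30.8, y ≈ 64.8 km.
Check against Seismometer 0 (with the unrounded x, y): √((x + 137.1)²+(y + 3.6)²) = 126.41 ≈ 126.41 km. ✓

-30.8 km east, 64.8 km north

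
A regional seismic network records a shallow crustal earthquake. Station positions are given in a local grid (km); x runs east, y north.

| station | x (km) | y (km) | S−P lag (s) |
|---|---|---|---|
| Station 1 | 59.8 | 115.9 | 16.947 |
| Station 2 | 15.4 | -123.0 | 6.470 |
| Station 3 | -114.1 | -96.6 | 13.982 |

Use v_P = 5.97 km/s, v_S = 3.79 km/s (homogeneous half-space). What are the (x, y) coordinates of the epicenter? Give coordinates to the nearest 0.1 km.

Distance from S−P lag: d = Δt · v_P v_S / (v_P − v_S) = Δt · (5.97·3.79)/(5.97−3.79) ≈ 10.3790·Δt.
So d_Station 1 = 175.89, d_Station 2 = 67.15, d_Station 3 = 145.12 km.
Circle about each station: (x − 59.8)² + (y − 115.9)² = 175.89²; (x − 15.4)² + (y + 123.0)² = 67.15²; (x + 114.1)² + (y + 96.6)² = 145.12².
Subtracting the Station 1 equation from the Station 2 and Station 3 equations removes the quadratic terms:
-88.8 x − 477.8 y = 24785.48
-347.8 x − 425.0 y = 15219.00
Solving the 2×2 system: x ≈ 25.4, y ≈ -56.6 km.
Check against Station 1 (with the unrounded x, y): √((x − 59.8)²+(y − 115.9)²) = 175.89 ≈ 175.89 km. ✓

x ≈ 25.4 km, y ≈ -56.6 km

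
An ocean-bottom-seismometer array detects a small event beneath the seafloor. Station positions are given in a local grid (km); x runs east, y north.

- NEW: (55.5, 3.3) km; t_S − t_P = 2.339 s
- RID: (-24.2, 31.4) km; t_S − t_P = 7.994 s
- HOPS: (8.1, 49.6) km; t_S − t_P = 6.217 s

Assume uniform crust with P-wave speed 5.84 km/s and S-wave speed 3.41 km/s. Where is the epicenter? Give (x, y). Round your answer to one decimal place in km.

Distance from S−P lag: d = Δt · v_P v_S / (v_P − v_S) = Δt · (5.84·3.41)/(5.84−3.41) ≈ 8.1952·Δt.
So d_NEW = 19.17, d_RID = 65.51, d_HOPS = 50.95 km.
Circle about each station: (x − 55.5)² + (y − 3.3)² = 19.17²; (x + 24.2)² + (y − 31.4)² = 65.51²; (x − 8.1)² + (y − 49.6)² = 50.95².
Subtracting the NEW equation from the RID and HOPS equations removes the quadratic terms:
-159.4 x + 56.2 y = -5443.61
-94.8 x + 92.6 y = -2793.78
Solving the 2×2 system: x ≈ 36.8, y ≈ 7.5 km.

x ≈ 36.8 km, y ≈ 7.5 km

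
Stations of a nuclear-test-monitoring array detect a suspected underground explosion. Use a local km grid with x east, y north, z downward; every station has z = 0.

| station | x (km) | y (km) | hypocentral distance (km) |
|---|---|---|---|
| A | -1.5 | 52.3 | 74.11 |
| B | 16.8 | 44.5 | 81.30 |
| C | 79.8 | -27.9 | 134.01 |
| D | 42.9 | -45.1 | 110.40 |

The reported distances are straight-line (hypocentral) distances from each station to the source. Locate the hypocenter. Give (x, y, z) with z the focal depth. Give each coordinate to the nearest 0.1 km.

Each station gives a sphere (x−x_i)² + (y−y_i)² + z² = d_i² (stations at z=0).
Subtracting the A sphere from B and C: z² cancels, leaving linear equations in x and y:
36.6 x − 15.6 y = -1592.45
162.6 x − 160.4 y = -8057.48
Solving: x ≈ -38.911, y ≈ 10.789 km (keep extra digits for the depth step; rounded: -38.9, 10.8).
Then from the A sphere: z² = 74.11² − (x + 1.5)² − (y − 52.3)² with x = -38.911, y = 10.789, so z ≈ 48.678 ≈ 48.7 km.

x ≈ -38.9 km, y ≈ 10.8 km, depth ≈ 48.7 km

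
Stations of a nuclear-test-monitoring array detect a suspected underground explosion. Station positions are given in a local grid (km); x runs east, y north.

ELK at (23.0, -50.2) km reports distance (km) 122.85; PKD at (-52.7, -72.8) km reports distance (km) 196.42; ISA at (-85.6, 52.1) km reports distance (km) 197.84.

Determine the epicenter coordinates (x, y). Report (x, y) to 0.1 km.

Circle about each station: (x − 23.0)² + (y + 50.2)² = 122.85²; (x + 52.7)² + (y + 72.8)² = 196.42²; (x + 85.6)² + (y − 52.1)² = 197.84².
Subtracting pairs of circle equations eliminates x²+y² and gives linear equations (the radical axes):
-151.4 x − 45.2 y = -18460.60
-217.2 x + 204.6 y = -17055.81
Solving the 2×2 system: x ≈ 111.5, y ≈ 35.0 km.

(111.5, 35.0)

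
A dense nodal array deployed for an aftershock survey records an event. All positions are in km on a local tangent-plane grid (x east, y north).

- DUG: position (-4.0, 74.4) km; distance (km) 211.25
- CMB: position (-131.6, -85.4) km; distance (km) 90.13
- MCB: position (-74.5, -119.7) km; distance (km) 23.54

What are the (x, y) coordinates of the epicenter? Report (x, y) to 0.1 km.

Circle about each station: (x + 4.0)² + (y − 74.4)² = 211.25²; (x + 131.6)² + (y + 85.4)² = 90.13²; (x + 74.5)² + (y + 119.7)² = 23.54².
Subtracting pairs of circle equations eliminates x²+y² and gives linear equations (the radical axes):
-255.2 x − 319.6 y = 55563.51
-141.0 x − 388.2 y = 58399.41
Solving the 2×2 system: x ≈ -53.8, y ≈ -130.9 km.

(-53.8, -130.9)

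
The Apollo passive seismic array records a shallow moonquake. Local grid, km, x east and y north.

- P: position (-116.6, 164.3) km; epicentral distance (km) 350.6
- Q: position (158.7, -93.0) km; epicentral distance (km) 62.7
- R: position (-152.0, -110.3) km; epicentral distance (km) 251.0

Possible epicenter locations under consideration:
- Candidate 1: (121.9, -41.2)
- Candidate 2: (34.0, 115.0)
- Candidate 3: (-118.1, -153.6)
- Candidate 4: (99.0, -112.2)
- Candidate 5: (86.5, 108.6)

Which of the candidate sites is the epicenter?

For each candidate, compare |candidate − station| to the reported distance:
Candidate 1: residuals P 35.8, Q 0.8, R 31.5 → max 35.8 km
Candidate 2: residuals P 192.1, Q 179.8, R 41.2 → max 192.1 km
Candidate 3: residuals P 32.7, Q 220.7, R 196.0 → max 220.7 km
Candidate 4: residuals P 0.0, Q 0.0, R 0.0 → max 0.0 km
Candidate 5: residuals P 140.0, Q 151.4, R 72.7 → max 151.4 km
Only Candidate 4 has all residuals ≈ 0.

Candidate 4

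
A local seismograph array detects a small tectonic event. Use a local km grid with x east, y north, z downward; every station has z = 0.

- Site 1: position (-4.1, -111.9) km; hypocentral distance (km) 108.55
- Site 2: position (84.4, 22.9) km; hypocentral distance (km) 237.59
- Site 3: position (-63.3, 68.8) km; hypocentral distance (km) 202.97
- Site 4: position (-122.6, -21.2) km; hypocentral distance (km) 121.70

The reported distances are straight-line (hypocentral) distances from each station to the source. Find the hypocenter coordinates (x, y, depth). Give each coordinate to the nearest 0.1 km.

Each station gives a sphere (x−x_i)² + (y−y_i)² + z² = d_i² (stations at z=0).
Subtracting the Site 1 sphere from Site 2 and Site 3: z² cancels, leaving linear equations in x and y:
177.0 x + 269.6 y = -49556.56
-118.4 x + 361.4 y = -33211.81
Solving: x ≈ -93.398, y ≈ -122.496 km (keep extra digits for the depth step; rounded: -93.4, -122.5).
Then from the Site 1 sphere: z² = 108.55² − (x + 4.1)² − (y + 111.9)² with x = -93.398, y = -122.496, so z ≈ 60.800 ≈ 60.8 km.

x ≈ -93.4 km, y ≈ -122.5 km, depth ≈ 60.8 km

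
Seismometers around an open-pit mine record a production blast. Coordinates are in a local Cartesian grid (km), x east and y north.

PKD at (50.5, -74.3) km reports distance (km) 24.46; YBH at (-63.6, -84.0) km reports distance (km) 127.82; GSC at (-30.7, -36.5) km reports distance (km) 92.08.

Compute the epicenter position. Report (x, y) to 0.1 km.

Circle about each station: (x − 50.5)² + (y + 74.3)² = 24.46²; (x + 63.6)² + (y + 84.0)² = 127.82²; (x + 30.7)² + (y + 36.5)² = 92.08².
Subtracting pairs of circle equations eliminates x²+y² and gives linear equations (the radical axes):
-228.2 x − 19.4 y = -12709.44
-162.4 x + 75.6 y = -13676.43
Solving the 2×2 system: x ≈ 60.1, y ≈ -51.8 km.

(60.1, -51.8)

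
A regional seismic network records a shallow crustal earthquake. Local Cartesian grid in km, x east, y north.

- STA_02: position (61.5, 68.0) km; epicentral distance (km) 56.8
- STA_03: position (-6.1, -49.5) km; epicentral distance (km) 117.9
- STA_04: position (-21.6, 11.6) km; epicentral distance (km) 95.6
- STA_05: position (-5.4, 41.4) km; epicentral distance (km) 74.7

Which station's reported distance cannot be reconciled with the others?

Solve using three stations at a time. Using STA_03, STA_04, STA_05 (subtract circle equations pairwise → linear system) gives (x, y) ≈ (69.4, 41.1).
Distances from that point to each station vs reported:
  STA_02: calculated 28.0 vs reported 56.8 → residual 28.8 km
  STA_03: calculated 118.0 vs reported 117.9 → residual 0.1 km
  STA_04: calculated 95.7 vs reported 95.6 → residual 0.1 km
  STA_05: calculated 74.8 vs reported 74.7 → residual 0.1 km
STA_03, STA_04, STA_05 are mutually consistent (residuals ≈ 0); STA_02 is off by 28.8 km.

STA_02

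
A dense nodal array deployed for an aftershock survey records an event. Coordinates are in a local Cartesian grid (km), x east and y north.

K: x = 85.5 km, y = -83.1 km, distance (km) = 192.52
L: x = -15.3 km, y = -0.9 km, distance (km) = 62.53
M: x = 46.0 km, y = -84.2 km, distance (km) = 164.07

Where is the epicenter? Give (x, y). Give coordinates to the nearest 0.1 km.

Circle about each station: (x − 85.5)² + (y + 83.1)² = 192.52²; (x + 15.3)² + (y + 0.9)² = 62.53²; (x − 46.0)² + (y + 84.2)² = 164.07².
Subtracting pairs of circle equations eliminates x²+y² and gives linear equations (the radical axes):
-201.6 x + 164.4 y = 19172.99
-79.0 x − 2.2 y = 5134.77
Solving the 2×2 system: x ≈ -66.0, y ≈ 35.7 km.

x ≈ -66.0 km, y ≈ 35.7 km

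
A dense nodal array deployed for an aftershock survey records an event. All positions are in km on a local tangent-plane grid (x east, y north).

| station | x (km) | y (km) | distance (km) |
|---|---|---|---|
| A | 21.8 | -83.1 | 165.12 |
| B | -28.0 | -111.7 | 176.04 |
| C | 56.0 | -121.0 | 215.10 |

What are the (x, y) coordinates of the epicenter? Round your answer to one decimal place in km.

(-57.2, 61.9)

Circle about each station: (x − 21.8)² + (y + 83.1)² = 165.12²; (x + 28.0)² + (y + 111.7)² = 176.04²; (x − 56.0)² + (y + 121.0)² = 215.10².
Subtracting the A equation from the B and C equations removes the quadratic terms:
-99.6 x − 57.2 y = 2154.57
68.4 x − 75.8 y = -8607.25
Solving the 2×2 system: x ≈ -57.2, y ≈ 61.9 km.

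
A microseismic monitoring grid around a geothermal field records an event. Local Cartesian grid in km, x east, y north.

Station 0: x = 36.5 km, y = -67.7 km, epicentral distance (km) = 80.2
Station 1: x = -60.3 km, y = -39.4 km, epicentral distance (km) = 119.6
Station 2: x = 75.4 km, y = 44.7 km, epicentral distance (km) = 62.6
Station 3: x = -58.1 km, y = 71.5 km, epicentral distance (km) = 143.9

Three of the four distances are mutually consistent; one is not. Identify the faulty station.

Solve using three stations at a time. Using Station 1, Station 2, Station 3 (subtract circle equations pairwise → linear system) gives (x, y) ≈ (56.8, -15.1).
Distances from that point to each station vs reported:
  Station 0: calculated 56.4 vs reported 80.2 → residual 23.8 km
  Station 1: calculated 119.6 vs reported 119.6 → residual 0.0 km
  Station 2: calculated 62.6 vs reported 62.6 → residual 0.0 km
  Station 3: calculated 143.9 vs reported 143.9 → residual 0.0 km
Station 1, Station 2, Station 3 are mutually consistent (residuals ≈ 0); Station 0 is off by 23.8 km.

Station 0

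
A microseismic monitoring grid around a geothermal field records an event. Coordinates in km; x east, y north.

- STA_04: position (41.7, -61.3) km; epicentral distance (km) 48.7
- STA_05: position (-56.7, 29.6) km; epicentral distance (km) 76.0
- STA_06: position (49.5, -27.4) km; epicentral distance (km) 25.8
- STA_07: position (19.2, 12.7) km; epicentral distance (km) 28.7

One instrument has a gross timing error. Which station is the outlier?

Solve using three stations at a time. Using STA_04, STA_06, STA_07 (subtract circle equations pairwise → linear system) gives (x, y) ≈ (27.0, -14.9).
Distances from that point to each station vs reported:
  STA_04: calculated 48.7 vs reported 48.7 → residual 0.0 km
  STA_05: calculated 94.8 vs reported 76.0 → residual 18.8 km
  STA_06: calculated 25.8 vs reported 25.8 → residual 0.0 km
  STA_07: calculated 28.7 vs reported 28.7 → residual 0.0 km
STA_04, STA_06, STA_07 are mutually consistent (residuals ≈ 0); STA_05 is off by 18.8 km.

STA_05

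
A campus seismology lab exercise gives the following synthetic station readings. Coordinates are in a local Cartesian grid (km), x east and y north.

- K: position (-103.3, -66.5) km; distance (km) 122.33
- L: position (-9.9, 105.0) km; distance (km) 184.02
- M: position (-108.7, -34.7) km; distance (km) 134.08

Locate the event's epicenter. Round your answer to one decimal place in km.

Circle about each station: (x + 103.3)² + (y + 66.5)² = 122.33²; (x + 9.9)² + (y − 105.0)² = 184.02²; (x + 108.7)² + (y + 34.7)² = 134.08².
Subtracting the K equation from the L and M equations removes the quadratic terms:
186.8 x + 343.0 y = -22868.86
-10.8 x + 63.6 y = -5086.18
Solving the 2×2 system: x ≈ 18.6, y ≈ -76.8 km.

(18.6, -76.8)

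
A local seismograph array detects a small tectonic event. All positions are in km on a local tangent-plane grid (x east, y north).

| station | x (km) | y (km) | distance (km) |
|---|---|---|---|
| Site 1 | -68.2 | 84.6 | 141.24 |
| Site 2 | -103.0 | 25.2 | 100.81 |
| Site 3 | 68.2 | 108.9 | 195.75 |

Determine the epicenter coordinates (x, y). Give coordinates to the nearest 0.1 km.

(-40.5, -53.9)

Circle about each station: (x + 68.2)² + (y − 84.6)² = 141.24²; (x + 103.0)² + (y − 25.2)² = 100.81²; (x − 68.2)² + (y − 108.9)² = 195.75².
Subtracting pairs of circle equations eliminates x²+y² and gives linear equations (the radical axes):
-69.6 x − 118.8 y = 9221.72
272.8 x + 48.6 y = -13667.27
Solving the 2×2 system: x ≈ -40.5, y ≈ -53.9 km.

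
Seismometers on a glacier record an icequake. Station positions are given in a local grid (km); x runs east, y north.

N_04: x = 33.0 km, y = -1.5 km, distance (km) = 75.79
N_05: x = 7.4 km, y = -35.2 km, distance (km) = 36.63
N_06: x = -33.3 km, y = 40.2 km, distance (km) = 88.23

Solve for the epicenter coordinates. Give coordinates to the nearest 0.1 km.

Circle about each station: (x − 33.0)² + (y + 1.5)² = 75.79²; (x − 7.4)² + (y + 35.2)² = 36.63²; (x + 33.3)² + (y − 40.2)² = 88.23².
Subtracting the N_04 equation from the N_05 and N_06 equations removes the quadratic terms:
-51.2 x − 67.4 y = 4604.92
-132.6 x + 83.4 y = -406.73
Solving the 2×2 system: x ≈ -27.0, y ≈ -47.8 km.

x ≈ -27.0 km, y ≈ -47.8 km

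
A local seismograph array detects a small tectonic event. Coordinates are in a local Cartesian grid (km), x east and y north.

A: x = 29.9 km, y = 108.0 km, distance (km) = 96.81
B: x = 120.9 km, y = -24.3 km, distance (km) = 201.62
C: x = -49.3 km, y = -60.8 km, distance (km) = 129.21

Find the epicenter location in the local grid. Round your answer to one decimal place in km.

Circle about each station: (x − 29.9)² + (y − 108.0)² = 96.81²; (x − 120.9)² + (y + 24.3)² = 201.62²; (x + 49.3)² + (y + 60.8)² = 129.21².
Subtracting the A equation from the B and C equations removes the quadratic terms:
182.0 x − 264.6 y = -28629.16
-158.4 x − 337.6 y = -13753.93
Solving the 2×2 system: x ≈ -58.3, y ≈ 68.1 km.
Check against A (with the unrounded x, y): √((x − 29.9)²+(y − 108.0)²) = 96.81 ≈ 96.81 km. ✓

-58.3 km east, 68.1 km north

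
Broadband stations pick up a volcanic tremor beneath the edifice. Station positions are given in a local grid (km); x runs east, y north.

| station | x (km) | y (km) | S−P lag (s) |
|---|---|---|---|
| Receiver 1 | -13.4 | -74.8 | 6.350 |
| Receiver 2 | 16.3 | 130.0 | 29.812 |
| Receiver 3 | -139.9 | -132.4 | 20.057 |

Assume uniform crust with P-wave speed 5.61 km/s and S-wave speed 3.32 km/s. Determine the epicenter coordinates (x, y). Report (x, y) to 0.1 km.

x ≈ 22.0 km, y ≈ -112.4 km

Distance from S−P lag: d = Δt · v_P v_S / (v_P − v_S) = Δt · (5.61·3.32)/(5.61−3.32) ≈ 8.1333·Δt.
So d_Receiver 1 = 51.65, d_Receiver 2 = 242.47, d_Receiver 3 = 163.13 km.
Circle about each station: (x + 13.4)² + (y + 74.8)² = 51.65²; (x − 16.3)² + (y − 130.0)² = 242.47²; (x + 139.9)² + (y + 132.4)² = 163.13².
Subtracting pairs of circle equations eliminates x²+y² and gives linear equations (the radical axes):
59.4 x + 409.6 y = -44732.89
-253.0 x − 115.2 y = 7383.50
Solving the 2×2 system: x ≈ 22.0, y ≈ -112.4 km.
Check against Receiver 1 (with the unrounded x, y): √((x + 13.4)²+(y + 74.8)²) = 51.64 ≈ 51.65 km. ✓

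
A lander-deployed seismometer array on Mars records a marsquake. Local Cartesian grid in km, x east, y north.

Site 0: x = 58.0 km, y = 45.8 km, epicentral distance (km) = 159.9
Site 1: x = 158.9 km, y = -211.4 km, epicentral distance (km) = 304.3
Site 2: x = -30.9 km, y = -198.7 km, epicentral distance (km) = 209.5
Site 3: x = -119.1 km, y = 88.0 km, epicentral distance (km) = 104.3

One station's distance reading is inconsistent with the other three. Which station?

Site 0

Solve using three stations at a time. Using Site 1, Site 2, Site 3 (subtract circle equations pairwise → linear system) gives (x, y) ≈ (-49.9, 9.9).
Distances from that point to each station vs reported:
  Site 0: calculated 113.7 vs reported 159.9 → residual 46.2 km
  Site 1: calculated 304.3 vs reported 304.3 → residual 0.0 km
  Site 2: calculated 209.5 vs reported 209.5 → residual 0.0 km
  Site 3: calculated 104.3 vs reported 104.3 → residual 0.0 km
Site 1, Site 2, Site 3 are mutually consistent (residuals ≈ 0); Site 0 is off by 46.2 km.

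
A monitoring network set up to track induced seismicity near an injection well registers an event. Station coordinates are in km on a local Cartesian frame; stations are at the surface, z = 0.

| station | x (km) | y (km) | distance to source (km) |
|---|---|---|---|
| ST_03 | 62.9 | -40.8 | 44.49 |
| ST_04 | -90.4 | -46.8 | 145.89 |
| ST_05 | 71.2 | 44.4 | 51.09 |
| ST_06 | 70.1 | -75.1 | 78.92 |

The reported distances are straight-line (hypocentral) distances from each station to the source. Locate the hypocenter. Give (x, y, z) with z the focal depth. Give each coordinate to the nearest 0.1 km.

Each station gives a sphere (x−x_i)² + (y−y_i)² + z² = d_i² (stations at z=0).
Subtracting the ST_03 sphere from ST_04 and ST_05: z² cancels, leaving linear equations in x and y:
-306.6 x − 12.0 y = -14563.18
16.6 x + 170.4 y = 788.92
Solving: x ≈ 47.499, y ≈ 0.003 km (keep extra digits for the depth step; rounded: 47.5, 0.0).
Then from the ST_03 sphere: z² = 44.49² − (x − 62.9)² − (y + 40.8)² with x = 47.499, y = 0.003, so z ≈ 8.791 ≈ 8.8 km.

(47.5, 0.0, 8.8)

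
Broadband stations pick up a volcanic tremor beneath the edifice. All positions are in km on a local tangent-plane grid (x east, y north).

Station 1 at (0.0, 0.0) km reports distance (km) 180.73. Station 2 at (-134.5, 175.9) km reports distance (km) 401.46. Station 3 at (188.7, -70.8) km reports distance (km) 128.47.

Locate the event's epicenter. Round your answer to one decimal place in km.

Circle about each station: x² + y² = 180.73²; (x + 134.5)² + (y − 175.9)² = 401.46²; (x − 188.7)² + (y + 70.8)² = 128.47².
Subtracting pairs of circle equations eliminates x²+y² and gives linear equations (the radical axes):
-269.0 x + 351.8 y = -79475.74
377.4 x − 141.6 y = 56779.12
Solving the 2×2 system: x ≈ 92.1, y ≈ -155.5 km.

x ≈ 92.1 km, y ≈ -155.5 km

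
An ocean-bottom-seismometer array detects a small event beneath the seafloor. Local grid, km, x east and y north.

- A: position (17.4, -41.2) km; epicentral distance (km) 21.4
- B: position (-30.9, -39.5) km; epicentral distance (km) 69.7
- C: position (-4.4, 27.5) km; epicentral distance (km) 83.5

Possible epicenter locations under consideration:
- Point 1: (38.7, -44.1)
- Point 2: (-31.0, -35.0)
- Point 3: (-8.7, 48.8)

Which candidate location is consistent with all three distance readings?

Point 1

For each candidate, compare |candidate − station| to the reported distance:
Point 1: residuals A 0.1, B 0.1, C 0.1 → max 0.1 km
Point 2: residuals A 27.4, B 65.2, C 15.6 → max 65.2 km
Point 3: residuals A 72.3, B 21.3, C 61.8 → max 72.3 km
Only Point 1 has all residuals ≈ 0.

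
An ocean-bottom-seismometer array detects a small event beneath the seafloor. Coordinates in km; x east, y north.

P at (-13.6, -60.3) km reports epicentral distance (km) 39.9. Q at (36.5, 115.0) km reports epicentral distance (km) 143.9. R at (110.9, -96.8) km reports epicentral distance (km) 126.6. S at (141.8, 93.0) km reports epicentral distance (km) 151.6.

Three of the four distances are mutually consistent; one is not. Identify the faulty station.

Solve using three stations at a time. Using P, Q, R (subtract circle equations pairwise → linear system) gives (x, y) ≈ (6.2, -25.7).
Distances from that point to each station vs reported:
  P: calculated 39.9 vs reported 39.9 → residual 0.0 km
  Q: calculated 143.9 vs reported 143.9 → residual 0.0 km
  R: calculated 126.6 vs reported 126.6 → residual 0.0 km
  S: calculated 180.2 vs reported 151.6 → residual 28.6 km
P, Q, R are mutually consistent (residuals ≈ 0); S is off by 28.6 km.

S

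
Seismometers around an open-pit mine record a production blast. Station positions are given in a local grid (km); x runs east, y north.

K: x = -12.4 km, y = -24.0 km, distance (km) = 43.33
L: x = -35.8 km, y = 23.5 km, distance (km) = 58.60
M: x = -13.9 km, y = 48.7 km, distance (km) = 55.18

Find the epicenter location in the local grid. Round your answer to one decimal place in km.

Circle about each station: (x + 12.4)² + (y + 24.0)² = 43.33²; (x + 35.8)² + (y − 23.5)² = 58.60²; (x + 13.9)² + (y − 48.7)² = 55.18².
Subtracting pairs of circle equations eliminates x²+y² and gives linear equations (the radical axes):
-46.8 x + 95.0 y = -452.34
-3.0 x + 145.4 y = 667.80
Solving the 2×2 system: x ≈ 19.8, y ≈ 5.0 km.

x ≈ 19.8 km, y ≈ 5.0 km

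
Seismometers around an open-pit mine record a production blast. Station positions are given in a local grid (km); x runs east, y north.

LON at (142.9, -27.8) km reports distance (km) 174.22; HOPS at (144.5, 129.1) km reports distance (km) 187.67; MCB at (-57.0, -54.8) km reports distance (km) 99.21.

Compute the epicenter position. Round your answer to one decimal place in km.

x ≈ -18.9 km, y ≈ 36.8 km

Circle about each station: (x − 142.9)² + (y + 27.8)² = 174.22²; (x − 144.5)² + (y − 129.1)² = 187.67²; (x + 57.0)² + (y + 54.8)² = 99.21².
Subtracting pairs of circle equations eliminates x²+y² and gives linear equations (the radical axes):
3.2 x + 313.8 y = 11486.39
-399.8 x − 54.0 y = 5568.77
Solving the 2×2 system: x ≈ -18.9, y ≈ 36.8 km.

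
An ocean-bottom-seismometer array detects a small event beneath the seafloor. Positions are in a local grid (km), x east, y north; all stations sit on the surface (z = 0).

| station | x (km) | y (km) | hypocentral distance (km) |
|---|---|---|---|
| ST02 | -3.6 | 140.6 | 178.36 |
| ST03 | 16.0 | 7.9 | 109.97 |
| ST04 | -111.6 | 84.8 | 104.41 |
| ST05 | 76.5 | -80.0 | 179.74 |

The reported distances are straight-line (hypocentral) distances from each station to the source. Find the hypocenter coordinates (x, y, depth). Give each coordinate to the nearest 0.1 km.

Each station gives a sphere (x−x_i)² + (y−y_i)² + z² = d_i² (stations at z=0).
Subtracting the ST02 sphere from ST03 and ST04: z² cancels, leaving linear equations in x and y:
39.2 x − 265.4 y = 255.98
-216.0 x − 111.6 y = 20775.12
Solving: x ≈ -88.899, y ≈ -14.095 km (keep extra digits for the depth step; rounded: -88.9, -14.1).
Then from the ST02 sphere: z² = 178.36² − (x + 3.6)² − (y − 140.6)² with x = -88.899, y = -14.095, so z ≈ 24.614 ≈ 24.6 km.
Check against ST05 (with the unrounded solution): distance 179.74 ≈ 179.74 km. ✓

x ≈ -88.9 km, y ≈ -14.1 km, depth ≈ 24.6 km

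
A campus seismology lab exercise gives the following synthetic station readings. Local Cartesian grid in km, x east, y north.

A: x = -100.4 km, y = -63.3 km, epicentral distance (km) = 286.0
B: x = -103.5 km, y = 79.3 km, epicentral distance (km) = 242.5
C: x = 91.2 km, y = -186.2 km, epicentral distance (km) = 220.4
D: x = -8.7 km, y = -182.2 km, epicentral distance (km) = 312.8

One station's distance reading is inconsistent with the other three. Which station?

Solve using three stations at a time. Using A, B, D (subtract circle equations pairwise → linear system) gives (x, y) ≈ (138.8, 93.8).
Distances from that point to each station vs reported:
  A: calculated 286.2 vs reported 286.0 → residual 0.2 km
  B: calculated 242.7 vs reported 242.5 → residual 0.2 km
  C: calculated 284.1 vs reported 220.4 → residual 63.7 km
  D: calculated 313.0 vs reported 312.8 → residual 0.2 km
A, B, D are mutually consistent (residuals ≈ 0); C is off by 63.7 km.

C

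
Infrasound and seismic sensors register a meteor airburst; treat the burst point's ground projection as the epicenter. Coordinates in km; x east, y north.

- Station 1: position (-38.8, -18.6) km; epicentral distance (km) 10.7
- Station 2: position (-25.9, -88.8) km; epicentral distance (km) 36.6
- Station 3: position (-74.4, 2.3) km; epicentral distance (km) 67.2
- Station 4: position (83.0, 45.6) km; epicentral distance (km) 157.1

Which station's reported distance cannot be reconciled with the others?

Solve using three stations at a time. Using Station 2, Station 3, Station 4 (subtract circle equations pairwise → linear system) gives (x, y) ≈ (-38.2, -54.3).
Distances from that point to each station vs reported:
  Station 1: calculated 35.7 vs reported 10.7 → residual 25.0 km
  Station 2: calculated 36.6 vs reported 36.6 → residual 0.0 km
  Station 3: calculated 67.2 vs reported 67.2 → residual 0.0 km
  Station 4: calculated 157.1 vs reported 157.1 → residual 0.0 km
Station 2, Station 3, Station 4 are mutually consistent (residuals ≈ 0); Station 1 is off by 25.0 km.

Station 1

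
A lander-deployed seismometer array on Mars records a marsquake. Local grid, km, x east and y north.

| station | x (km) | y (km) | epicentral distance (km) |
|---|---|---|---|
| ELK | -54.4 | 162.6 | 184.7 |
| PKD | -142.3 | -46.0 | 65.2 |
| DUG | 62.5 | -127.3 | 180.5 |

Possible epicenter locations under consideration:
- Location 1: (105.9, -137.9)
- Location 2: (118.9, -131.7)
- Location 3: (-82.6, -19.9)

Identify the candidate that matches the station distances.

Location 3

For each candidate, compare |candidate − station| to the reported distance:
Location 1: residuals ELK 155.9, PKD 199.5, DUG 135.8 → max 199.5 km
Location 2: residuals ELK 156.8, PKD 209.7, DUG 123.9 → max 209.7 km
Location 3: residuals ELK 0.0, PKD 0.0, DUG 0.0 → max 0.0 km
Only Location 3 has all residuals ≈ 0.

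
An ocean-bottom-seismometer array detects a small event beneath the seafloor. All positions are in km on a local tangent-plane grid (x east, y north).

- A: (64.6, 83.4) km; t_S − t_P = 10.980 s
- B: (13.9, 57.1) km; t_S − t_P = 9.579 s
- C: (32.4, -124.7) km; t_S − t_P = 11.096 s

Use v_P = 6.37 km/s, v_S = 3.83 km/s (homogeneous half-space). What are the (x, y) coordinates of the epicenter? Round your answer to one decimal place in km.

Distance from S−P lag: d = Δt · v_P v_S / (v_P − v_S) = Δt · (6.37·3.83)/(6.37−3.83) ≈ 9.6052·Δt.
So d_A = 105.46, d_B = 92.01, d_C = 106.58 km.
Circle about each station: (x − 64.6)² + (y − 83.4)² = 105.46²; (x − 13.9)² + (y − 57.1)² = 92.01²; (x − 32.4)² + (y + 124.7)² = 106.58².
Subtracting the A equation from the B and C equations removes the quadratic terms:
-101.4 x − 52.6 y = -5019.13
-64.4 x − 416.2 y = 5233.65
Solving the 2×2 system: x ≈ 60.9, y ≈ -22.0 km.

x ≈ 60.9 km, y ≈ -22.0 km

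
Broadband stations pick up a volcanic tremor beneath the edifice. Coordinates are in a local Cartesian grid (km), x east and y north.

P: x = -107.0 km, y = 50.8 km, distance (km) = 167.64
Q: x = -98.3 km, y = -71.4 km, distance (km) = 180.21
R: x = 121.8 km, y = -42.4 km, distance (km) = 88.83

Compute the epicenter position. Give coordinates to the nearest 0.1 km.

57.6 km east, 19.0 km north

Circle about each station: (x + 107.0)² + (y − 50.8)² = 167.64²; (x + 98.3)² + (y + 71.4)² = 180.21²; (x − 121.8)² + (y + 42.4)² = 88.83².
Subtracting pairs of circle equations eliminates x²+y² and gives linear equations (the radical axes):
17.4 x − 244.4 y = -3641.26
457.6 x − 186.4 y = 22815.76
Solving the 2×2 system: x ≈ 57.6, y ≈ 19.0 km.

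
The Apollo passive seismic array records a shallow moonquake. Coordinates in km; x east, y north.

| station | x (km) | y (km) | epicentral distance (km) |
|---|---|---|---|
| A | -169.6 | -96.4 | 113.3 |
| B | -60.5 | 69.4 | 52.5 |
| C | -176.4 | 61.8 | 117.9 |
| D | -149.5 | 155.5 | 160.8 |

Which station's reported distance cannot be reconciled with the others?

Solve using three stations at a time. Using B, C, D (subtract circle equations pairwise → linear system) gives (x, y) ≈ (-67.2, 17.4).
Distances from that point to each station vs reported:
  A: calculated 153.1 vs reported 113.3 → residual 39.8 km
  B: calculated 52.5 vs reported 52.5 → residual 0.0 km
  C: calculated 117.9 vs reported 117.9 → residual 0.0 km
  D: calculated 160.8 vs reported 160.8 → residual 0.0 km
B, C, D are mutually consistent (residuals ≈ 0); A is off by 39.8 km.

A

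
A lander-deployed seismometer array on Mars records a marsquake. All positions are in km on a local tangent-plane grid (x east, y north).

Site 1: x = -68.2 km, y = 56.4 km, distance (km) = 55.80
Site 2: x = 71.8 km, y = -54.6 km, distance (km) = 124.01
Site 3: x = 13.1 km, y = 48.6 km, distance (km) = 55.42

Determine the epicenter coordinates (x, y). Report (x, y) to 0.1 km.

(-30.9, 14.9)

Circle about each station: (x + 68.2)² + (y − 56.4)² = 55.80²; (x − 71.8)² + (y + 54.6)² = 124.01²; (x − 13.1)² + (y − 48.6)² = 55.42².
Subtracting pairs of circle equations eliminates x²+y² and gives linear equations (the radical axes):
280.0 x − 222.0 y = -11960.64
162.6 x − 15.6 y = -5256.37
Solving the 2×2 system: x ≈ -30.9, y ≈ 14.9 km.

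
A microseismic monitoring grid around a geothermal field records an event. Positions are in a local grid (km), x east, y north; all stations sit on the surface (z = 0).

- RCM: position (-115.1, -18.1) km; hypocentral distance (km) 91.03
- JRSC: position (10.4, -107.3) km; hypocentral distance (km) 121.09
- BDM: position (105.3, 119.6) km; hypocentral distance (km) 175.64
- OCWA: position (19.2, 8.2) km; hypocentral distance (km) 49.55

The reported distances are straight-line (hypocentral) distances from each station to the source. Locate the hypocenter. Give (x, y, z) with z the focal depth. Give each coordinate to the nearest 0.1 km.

(-28.5, 6.6, 13.3)

Each station gives a sphere (x−x_i)² + (y−y_i)² + z² = d_i² (stations at z=0).
Subtracting the RCM sphere from JRSC and BDM: z² cancels, leaving linear equations in x and y:
251.0 x − 178.4 y = -8330.50
440.8 x + 275.4 y = -10746.32
Solving: x ≈ -28.501, y ≈ 6.597 km (keep extra digits for the depth step; rounded: -28.5, 6.6).
Then from the RCM sphere: z² = 91.03² − (x + 115.1)² − (y + 18.1)² with x = -28.501, y = 6.597, so z ≈ 13.309 ≈ 13.3 km.
Check against OCWA (with the unrounded solution): distance 49.55 ≈ 49.55 km. ✓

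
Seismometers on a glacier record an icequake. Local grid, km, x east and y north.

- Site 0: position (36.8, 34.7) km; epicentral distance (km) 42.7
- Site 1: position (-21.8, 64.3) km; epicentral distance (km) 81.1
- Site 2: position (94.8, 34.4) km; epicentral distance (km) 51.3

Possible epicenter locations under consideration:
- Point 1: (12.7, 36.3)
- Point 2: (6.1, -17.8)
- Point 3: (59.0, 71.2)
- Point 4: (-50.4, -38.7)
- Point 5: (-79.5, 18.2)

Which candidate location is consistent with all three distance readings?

Point 3

For each candidate, compare |candidate − station| to the reported distance:
Point 1: residuals Site 0 18.5, Site 1 36.7, Site 2 30.8 → max 36.7 km
Point 2: residuals Site 0 18.1, Site 1 5.6, Site 2 51.6 → max 51.6 km
Point 3: residuals Site 0 0.0, Site 1 0.0, Site 2 0.0 → max 0.0 km
Point 4: residuals Site 0 71.3, Site 1 25.8, Site 2 111.3 → max 111.3 km
Point 5: residuals Site 0 74.8, Site 1 7.2, Site 2 123.8 → max 123.8 km
Only Point 3 has all residuals ≈ 0.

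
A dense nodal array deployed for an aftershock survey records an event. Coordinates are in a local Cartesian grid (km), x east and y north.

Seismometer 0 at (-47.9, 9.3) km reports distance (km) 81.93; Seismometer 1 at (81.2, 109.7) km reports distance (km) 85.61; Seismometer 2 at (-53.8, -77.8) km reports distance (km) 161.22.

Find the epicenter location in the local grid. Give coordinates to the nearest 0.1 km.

Circle about each station: (x + 47.9)² + (y − 9.3)² = 81.93²; (x − 81.2)² + (y − 109.7)² = 85.61²; (x + 53.8)² + (y + 77.8)² = 161.22².
Subtracting the Seismometer 0 equation from the Seismometer 1 and Seismometer 2 equations removes the quadratic terms:
258.2 x + 200.8 y = 15630.08
-11.8 x − 174.2 y = -12712.98
Solving the 2×2 system: x ≈ 4.0, y ≈ 72.7 km.
Check against Seismometer 0 (with the unrounded x, y): √((x + 47.9)²+(y − 9.3)²) = 81.93 ≈ 81.93 km. ✓

(4.0, 72.7)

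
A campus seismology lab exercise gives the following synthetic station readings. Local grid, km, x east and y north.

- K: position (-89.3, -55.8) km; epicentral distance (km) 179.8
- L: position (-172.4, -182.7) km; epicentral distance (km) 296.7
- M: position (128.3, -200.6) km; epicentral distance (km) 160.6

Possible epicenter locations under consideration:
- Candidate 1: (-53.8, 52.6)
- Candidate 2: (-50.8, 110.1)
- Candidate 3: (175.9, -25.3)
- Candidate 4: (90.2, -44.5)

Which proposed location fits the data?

Candidate 4

For each candidate, compare |candidate − station| to the reported distance:
Candidate 1: residuals K 65.7, L 33.2, M 151.3 → max 151.3 km
Candidate 2: residuals K 9.5, L 20.3, M 198.0 → max 198.0 km
Candidate 3: residuals K 87.1, L 85.5, M 21.0 → max 87.1 km
Candidate 4: residuals K 0.1, L 0.0, M 0.1 → max 0.1 km
Only Candidate 4 has all residuals ≈ 0.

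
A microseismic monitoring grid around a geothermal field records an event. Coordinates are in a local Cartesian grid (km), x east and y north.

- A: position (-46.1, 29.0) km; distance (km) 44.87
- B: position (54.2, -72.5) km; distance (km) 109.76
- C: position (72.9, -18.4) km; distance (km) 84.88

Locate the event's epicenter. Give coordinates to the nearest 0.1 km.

x ≈ -1.8 km, y ≈ 21.9 km

Circle about each station: (x + 46.1)² + (y − 29.0)² = 44.87²; (x − 54.2)² + (y + 72.5)² = 109.76²; (x − 72.9)² + (y + 18.4)² = 84.88².
Subtracting pairs of circle equations eliminates x²+y² and gives linear equations (the radical axes):
200.6 x − 203.0 y = -4806.26
238.0 x − 94.8 y = -2504.54
Solving the 2×2 system: x ≈ -1.8, y ≈ 21.9 km.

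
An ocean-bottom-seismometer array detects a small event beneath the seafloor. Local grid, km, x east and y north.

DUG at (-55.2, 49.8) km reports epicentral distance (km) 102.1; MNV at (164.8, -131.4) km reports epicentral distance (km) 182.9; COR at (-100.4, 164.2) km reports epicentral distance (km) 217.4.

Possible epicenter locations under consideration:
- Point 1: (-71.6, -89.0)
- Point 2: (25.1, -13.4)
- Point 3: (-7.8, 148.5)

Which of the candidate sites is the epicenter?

Point 2

For each candidate, compare |candidate − station| to the reported distance:
Point 1: residuals DUG 37.7, MNV 57.3, COR 37.4 → max 57.3 km
Point 2: residuals DUG 0.1, MNV 0.0, COR 0.1 → max 0.1 km
Point 3: residuals DUG 7.4, MNV 145.9, COR 123.5 → max 145.9 km
Only Point 2 has all residuals ≈ 0.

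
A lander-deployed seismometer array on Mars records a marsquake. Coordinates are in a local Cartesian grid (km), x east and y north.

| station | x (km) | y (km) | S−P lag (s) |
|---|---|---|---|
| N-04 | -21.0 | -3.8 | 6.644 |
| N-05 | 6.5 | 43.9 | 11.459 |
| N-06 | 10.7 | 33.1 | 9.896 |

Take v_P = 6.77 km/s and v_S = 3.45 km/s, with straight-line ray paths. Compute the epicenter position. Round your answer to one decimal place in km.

12.4 km east, -36.5 km north

Distance from S−P lag: d = Δt · v_P v_S / (v_P − v_S) = Δt · (6.77·3.45)/(6.77−3.45) ≈ 7.0351·Δt.
So d_N-04 = 46.74, d_N-05 = 80.62, d_N-06 = 69.62 km.
Circle about each station: (x + 21.0)² + (y + 3.8)² = 46.74²; (x − 6.5)² + (y − 43.9)² = 80.62²; (x − 10.7)² + (y − 33.1)² = 69.62².
Subtracting pairs of circle equations eliminates x²+y² and gives linear equations (the radical axes):
55.0 x + 95.4 y = -2800.94
63.4 x + 73.8 y = -1907.66
Solving the 2×2 system: x ≈ 12.4, y ≈ -36.5 km.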